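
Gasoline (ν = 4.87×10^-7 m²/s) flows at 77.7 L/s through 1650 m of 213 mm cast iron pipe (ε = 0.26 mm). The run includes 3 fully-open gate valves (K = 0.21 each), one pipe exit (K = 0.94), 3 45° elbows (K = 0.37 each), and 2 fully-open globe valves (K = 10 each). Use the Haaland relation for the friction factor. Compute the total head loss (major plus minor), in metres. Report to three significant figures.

H_L ≈ 44.7 m

V = 4Q/(πD²) = 2.181 m/s; V²/2g = 0.2424 m
Re = 9.54×10^5, ε/D = 0.00122 → f = 0.02091 (Haaland)
Major: h_f = f(L/D)·V²/2g = 0.02091·7746·0.2424 = 39.25 m
Minor: ΣK = 22.7; h_m = ΣK·V²/2g = 5.497 m
Total H_L = 39.25 + 5.497 = 44.75 m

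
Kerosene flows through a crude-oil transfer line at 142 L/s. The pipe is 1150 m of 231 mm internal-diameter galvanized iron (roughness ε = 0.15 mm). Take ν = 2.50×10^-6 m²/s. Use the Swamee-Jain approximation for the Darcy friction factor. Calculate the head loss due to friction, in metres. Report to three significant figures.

h_f ≈ 55.6 m

V = 4Q/(πD²) = 4·0.142/(π·0.231²) = 3.388 m/s
Re = VD/ν = 3.388·0.231/2.50×10^-6 = 3.13×10^5 → turbulent
ε/D = 0.15/231 = 6.49×10^-4
Swamee-Jain: f = 0.01909
h_f = f(L/D)V²/(2g) = 0.01909·(1150/0.231)·3.388²/(2·9.81) = 55.61 m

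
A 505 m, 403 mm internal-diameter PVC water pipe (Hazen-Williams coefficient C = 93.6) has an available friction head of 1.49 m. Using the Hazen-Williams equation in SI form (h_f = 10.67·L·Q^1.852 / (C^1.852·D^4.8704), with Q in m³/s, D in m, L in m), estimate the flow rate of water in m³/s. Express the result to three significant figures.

Rearranging: Q = [h_f·C^1.852·D^4.8704 / (10.67·L)]^(1/1.852)
Q = [1.49·93.6^1.852·0.403^4.8704 / (10.67·505)]^0.540 = 0.1028 m³/s

Q ≈ 0.103 m³/s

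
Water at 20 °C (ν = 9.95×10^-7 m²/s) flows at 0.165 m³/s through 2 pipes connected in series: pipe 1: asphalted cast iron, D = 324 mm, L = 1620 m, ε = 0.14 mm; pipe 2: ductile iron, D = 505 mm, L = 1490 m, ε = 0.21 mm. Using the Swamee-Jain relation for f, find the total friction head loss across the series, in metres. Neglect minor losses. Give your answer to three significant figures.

Pipe 1: V = 2.001 m/s, Re = 6.52×10^5, ε/D = 4.32×10^-4, f = 0.01711, h_1 = f(L/D)V²/2g = 17.46 m
Pipe 2: V = 0.8238 m/s, Re = 4.18×10^5, ε/D = 4.16×10^-4, f = 0.01741, h_2 = f(L/D)V²/2g = 1.777 m
Series → Q common, losses add: H = Σh = 19.24 m

H ≈ 19.2 m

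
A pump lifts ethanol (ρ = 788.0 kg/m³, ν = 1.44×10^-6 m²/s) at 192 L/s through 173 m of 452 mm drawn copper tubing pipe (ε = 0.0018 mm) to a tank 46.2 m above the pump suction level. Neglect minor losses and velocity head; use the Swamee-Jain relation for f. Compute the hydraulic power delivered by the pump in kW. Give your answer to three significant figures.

V = 4Q/(πD²) = 1.197 m/s; Re = 3.76×10^5; ε/D = 3.98×10^-6; f = 0.01384
h_f = f(L/D)V²/2g = 0.3866 m
Total head H = z + h_f = 46.2 + 0.3866 = 46.59 m
P_hyd = ρgQH = 788.0·9.81·0.192·46.59 = 69.14 kW

P_hyd ≈ 69.1 kW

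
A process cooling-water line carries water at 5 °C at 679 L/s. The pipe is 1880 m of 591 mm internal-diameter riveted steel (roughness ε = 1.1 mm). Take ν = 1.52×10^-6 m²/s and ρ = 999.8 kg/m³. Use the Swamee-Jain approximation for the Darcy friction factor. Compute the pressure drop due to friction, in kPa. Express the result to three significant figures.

Δp ≈ 227 kPa

V = 4Q/(πD²) = 4·0.679/(π·0.591²) = 2.475 m/s
Re = VD/ν = 2.475·0.591/1.52×10^-6 = 9.62×10^5 → turbulent
ε/D = 1.1/591 = 0.00186
Swamee-Jain: f = 0.02326
h_f = f(L/D)V²/(2g) = 0.02326·(1880/0.591)·2.475²/(2·9.81) = 23.10 m
Δp = ρg·h_f = 999.8·9.81·23.10 = 226.6 kPa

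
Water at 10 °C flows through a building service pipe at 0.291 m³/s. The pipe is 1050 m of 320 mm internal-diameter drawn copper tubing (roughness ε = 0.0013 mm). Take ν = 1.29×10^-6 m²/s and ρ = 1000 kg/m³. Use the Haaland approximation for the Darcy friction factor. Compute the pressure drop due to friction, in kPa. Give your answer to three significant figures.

Δp ≈ 255 kPa

V = 4Q/(πD²) = 4·0.291/(π·0.320²) = 3.618 m/s
Re = VD/ν = 3.618·0.320/1.29×10^-6 = 8.98×10^5 → turbulent
ε/D = 0.0013/320 = 4.06×10^-6
Haaland: f = 0.01186
h_f = f(L/D)V²/(2g) = 0.01186·(1050/0.320)·3.618²/(2·9.81) = 25.97 m
Δp = ρg·h_f = 1000·9.81·25.97 = 254.8 kPa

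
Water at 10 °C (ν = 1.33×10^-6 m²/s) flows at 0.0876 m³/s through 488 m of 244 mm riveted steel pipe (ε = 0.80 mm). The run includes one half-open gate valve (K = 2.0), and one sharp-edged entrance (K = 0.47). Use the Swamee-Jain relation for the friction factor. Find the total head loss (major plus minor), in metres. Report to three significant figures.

H_L ≈ 10.2 m

V = 4Q/(πD²) = 1.873 m/s; V²/2g = 0.1789 m
Re = 3.44×10^5, ε/D = 0.00328 → f = 0.02734 (Swamee-Jain)
Major: h_f = f(L/D)·V²/2g = 0.02734·2000·0.1789 = 9.780 m
Minor: ΣK = 2.47; h_m = ΣK·V²/2g = 0.4418 m
Total H_L = 9.780 + 0.4418 = 10.22 m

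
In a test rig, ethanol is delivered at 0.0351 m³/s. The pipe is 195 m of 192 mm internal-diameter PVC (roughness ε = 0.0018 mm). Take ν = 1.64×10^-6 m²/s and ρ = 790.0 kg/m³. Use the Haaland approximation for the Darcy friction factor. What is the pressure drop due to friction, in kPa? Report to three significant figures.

Δp ≈ 9.81 kPa

V = 4Q/(πD²) = 4·0.0351/(π·0.192²) = 1.212 m/s
Re = VD/ν = 1.212·0.192/1.64×10^-6 = 1.42×10^5 → turbulent
ε/D = 0.0018/192 = 9.37×10^-6
Haaland: f = 0.01663
h_f = f(L/D)V²/(2g) = 0.01663·(195/0.192)·1.212²/(2·9.81) = 1.265 m
Δp = ρg·h_f = 790.0·9.81·1.265 = 9.806 kPa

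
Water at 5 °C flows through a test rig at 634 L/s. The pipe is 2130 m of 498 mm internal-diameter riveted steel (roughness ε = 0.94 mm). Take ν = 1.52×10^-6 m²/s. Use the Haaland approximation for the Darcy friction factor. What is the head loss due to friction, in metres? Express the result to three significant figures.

h_f ≈ 53.7 m

V = 4Q/(πD²) = 4·0.634/(π·0.498²) = 3.255 m/s
Re = VD/ν = 3.255·0.498/1.52×10^-6 = 1.07×10^6 → turbulent
ε/D = 0.94/498 = 0.00189
Haaland: f = 0.02327
h_f = f(L/D)V²/(2g) = 0.02327·(2130/0.498)·3.255²/(2·9.81) = 53.74 m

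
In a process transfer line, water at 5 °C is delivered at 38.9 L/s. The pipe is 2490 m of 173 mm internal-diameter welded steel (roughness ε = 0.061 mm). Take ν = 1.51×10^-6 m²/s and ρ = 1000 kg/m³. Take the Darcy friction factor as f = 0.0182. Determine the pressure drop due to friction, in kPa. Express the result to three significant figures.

V = 4Q/(πD²) = 4·0.0389/(π·0.173²) = 1.655 m/s
h_f = f(L/D)V²/(2g) = 0.01820·(2490/0.173)·1.655²/(2·9.81) = 36.56 m
Δp = ρg·h_f = 1000·9.81·36.56 = 358.7 kPa

Δp ≈ 359 kPa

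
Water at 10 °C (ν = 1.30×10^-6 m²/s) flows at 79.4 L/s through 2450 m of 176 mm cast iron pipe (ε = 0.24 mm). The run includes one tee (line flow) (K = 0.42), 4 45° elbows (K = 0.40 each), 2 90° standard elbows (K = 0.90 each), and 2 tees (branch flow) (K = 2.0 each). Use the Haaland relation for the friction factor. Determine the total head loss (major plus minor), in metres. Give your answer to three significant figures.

H_L ≈ 168 m

V = 4Q/(πD²) = 3.264 m/s; V²/2g = 0.5429 m
Re = 4.42×10^5, ε/D = 0.00136 → f = 0.02172 (Haaland)
Major: h_f = f(L/D)·V²/2g = 0.02172·13920·0.5429 = 164.2 m
Minor: ΣK = 7.82; h_m = ΣK·V²/2g = 4.245 m
Total H_L = 164.2 + 4.245 = 168.4 m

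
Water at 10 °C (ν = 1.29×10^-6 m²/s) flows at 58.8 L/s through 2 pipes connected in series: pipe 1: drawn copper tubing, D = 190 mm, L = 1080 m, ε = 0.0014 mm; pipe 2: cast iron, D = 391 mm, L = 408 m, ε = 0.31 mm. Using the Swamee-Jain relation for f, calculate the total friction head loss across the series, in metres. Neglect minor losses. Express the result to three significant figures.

H ≈ 18.2 m

Pipe 1: V = 2.074 m/s, Re = 3.05×10^5, ε/D = 7.37×10^-6, f = 0.01441, h_1 = f(L/D)V²/2g = 17.96 m
Pipe 2: V = 0.4897 m/s, Re = 1.48×10^5, ε/D = 7.93×10^-4, f = 0.02080, h_2 = f(L/D)V²/2g = 0.2653 m
Series → Q common, losses add: H = Σh = 18.23 m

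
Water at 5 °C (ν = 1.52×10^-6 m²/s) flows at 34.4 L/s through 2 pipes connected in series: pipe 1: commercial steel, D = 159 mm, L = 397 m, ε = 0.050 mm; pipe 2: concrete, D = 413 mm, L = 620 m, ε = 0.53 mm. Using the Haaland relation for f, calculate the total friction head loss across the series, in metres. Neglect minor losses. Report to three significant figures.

H ≈ 6.92 m

Pipe 1: V = 1.733 m/s, Re = 1.81×10^5, ε/D = 3.14×10^-4, f = 0.01779, h_1 = f(L/D)V²/2g = 6.796 m
Pipe 2: V = 0.2568 m/s, Re = 6.98×10^4, ε/D = 0.00128, f = 0.02363, h_2 = f(L/D)V²/2g = 0.1192 m
Series → Q common, losses add: H = Σh = 6.915 m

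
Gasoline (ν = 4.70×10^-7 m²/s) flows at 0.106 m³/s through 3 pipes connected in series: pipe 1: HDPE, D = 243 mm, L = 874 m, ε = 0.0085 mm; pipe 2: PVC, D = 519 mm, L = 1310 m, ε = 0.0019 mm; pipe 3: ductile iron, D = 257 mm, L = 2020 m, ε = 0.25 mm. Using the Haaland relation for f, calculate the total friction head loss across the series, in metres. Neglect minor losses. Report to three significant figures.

H ≈ 45.0 m

Pipe 1: V = 2.286 m/s, Re = 1.18×10^6, ε/D = 3.50×10^-5, f = 0.01200, h_1 = f(L/D)V²/2g = 11.49 m
Pipe 2: V = 0.5011 m/s, Re = 5.53×10^5, ε/D = 3.66×10^-6, f = 0.01287, h_2 = f(L/D)V²/2g = 0.4157 m
Pipe 3: V = 2.043 m/s, Re = 1.12×10^6, ε/D = 9.73×10^-4, f = 0.01979, h_3 = f(L/D)V²/2g = 33.10 m
Series → Q common, losses add: H = Σh = 45.01 m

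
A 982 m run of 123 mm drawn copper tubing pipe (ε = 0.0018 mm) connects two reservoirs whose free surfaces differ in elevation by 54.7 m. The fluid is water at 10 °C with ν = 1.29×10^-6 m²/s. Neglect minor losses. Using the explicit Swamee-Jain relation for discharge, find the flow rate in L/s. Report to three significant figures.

Q ≈ 35.9 L/s

Swamee-Jain (Type II): Q = -0.965·√(gD⁵h_f/L)·ln[ε/(3.7D) + √(3.17ν²L/(gD³h_f))]
√(gD⁵h_f/L) = √(9.81·0.123⁵·54.7/982) = 0.003922
ε/(3.7D) = 3.96×10^-6; √(3.17ν²L/(gD³h_f)) = 7.20×10^-5
Q = -0.965·0.003922·ln(7.598×10^-5) = 0.03590 m³/s
Check: V = 3.02 m/s, Re = 2.88×10^5, f = 0.01465, h_f = 54.4 m ≈ 54.7 m ✓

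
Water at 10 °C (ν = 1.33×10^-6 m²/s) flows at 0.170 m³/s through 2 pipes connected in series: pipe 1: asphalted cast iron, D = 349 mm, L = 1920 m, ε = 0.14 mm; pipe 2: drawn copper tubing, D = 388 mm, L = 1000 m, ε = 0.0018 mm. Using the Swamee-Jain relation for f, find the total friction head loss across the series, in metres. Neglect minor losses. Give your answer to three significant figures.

Pipe 1: V = 1.777 m/s, Re = 4.66×10^5, ε/D = 4.01×10^-4, f = 0.01720, h_1 = f(L/D)V²/2g = 15.23 m
Pipe 2: V = 1.438 m/s, Re = 4.19×10^5, ε/D = 4.64×10^-6, f = 0.01358, h_2 = f(L/D)V²/2g = 3.688 m
Series → Q common, losses add: H = Σh = 18.91 m

H ≈ 18.9 m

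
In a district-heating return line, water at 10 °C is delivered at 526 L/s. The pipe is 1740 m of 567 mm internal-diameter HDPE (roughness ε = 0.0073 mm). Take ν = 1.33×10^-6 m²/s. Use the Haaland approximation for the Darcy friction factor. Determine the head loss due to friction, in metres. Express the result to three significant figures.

V = 4Q/(πD²) = 4·0.526/(π·0.567²) = 2.083 m/s
Re = VD/ν = 2.083·0.567/1.33×10^-6 = 8.88×10^5 → turbulent
ε/D = 0.0073/567 = 1.29×10^-5
Haaland: f = 0.01204
h_f = f(L/D)V²/(2g) = 0.01204·(1740/0.567)·2.083²/(2·9.81) = 8.172 m

h_f ≈ 8.17 m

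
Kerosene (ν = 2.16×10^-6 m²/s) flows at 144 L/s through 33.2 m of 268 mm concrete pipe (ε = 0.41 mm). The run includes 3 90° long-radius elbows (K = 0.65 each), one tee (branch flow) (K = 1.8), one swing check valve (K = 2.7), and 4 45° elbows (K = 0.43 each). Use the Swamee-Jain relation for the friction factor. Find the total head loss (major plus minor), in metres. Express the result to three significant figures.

H_L ≈ 3.65 m

V = 4Q/(πD²) = 2.553 m/s; V²/2g = 0.3321 m
Re = 3.17×10^5, ε/D = 0.00153 → f = 0.02267 (Swamee-Jain)
Major: h_f = f(L/D)·V²/2g = 0.02267·123.9·0.3321 = 0.9328 m
Minor: ΣK = 8.17; h_m = ΣK·V²/2g = 2.713 m
Total H_L = 0.9328 + 2.713 = 3.646 m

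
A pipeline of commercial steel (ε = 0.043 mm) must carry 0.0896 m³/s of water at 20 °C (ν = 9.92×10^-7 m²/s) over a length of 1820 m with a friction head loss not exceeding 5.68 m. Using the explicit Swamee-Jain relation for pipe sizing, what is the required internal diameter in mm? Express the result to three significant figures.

D ≈ 322 mm

Swamee-Jain (Type III): D = 0.66·[ε^1.25·(LQ²/(gh_f))^4.75 + ν·Q^9.4·(L/(gh_f))^5.2]^0.04
LQ²/(gh_f) = 0.2622; L/(gh_f) = 32.66
Term 1 = ε^1.25·(…)^4.75 = 6.03×10^-9; Term 2 = ν·Q^9.4·(…)^5.2 = 1.05×10^-8
D = 0.66·(6.03×10^-9 + 1.05×10^-8)^0.04 = 0.3223 m = 322 mm
Check: V = 1.10 m/s, Re = 3.57×10^5, f = 0.01541, h_f = 5.35 m ≈ 5.68 m ✓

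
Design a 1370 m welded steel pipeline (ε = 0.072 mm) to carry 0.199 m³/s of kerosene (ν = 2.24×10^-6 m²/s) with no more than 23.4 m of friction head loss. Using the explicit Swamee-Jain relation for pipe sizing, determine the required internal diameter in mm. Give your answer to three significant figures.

Swamee-Jain (Type III): D = 0.66·[ε^1.25·(LQ²/(gh_f))^4.75 + ν·Q^9.4·(L/(gh_f))^5.2]^0.04
LQ²/(gh_f) = 0.2363; L/(gh_f) = 5.968
Term 1 = ε^1.25·(…)^4.75 = 7.01×10^-9; Term 2 = ν·Q^9.4·(…)^5.2 = 6.22×10^-9
D = 0.66·(7.01×10^-9 + 6.22×10^-9)^0.04 = 0.3195 m = 319 mm
Check: V = 2.48 m/s, Re = 3.54×10^5, f = 0.01623, h_f = 21.9 m ≈ 23.4 m ✓

D ≈ 319 mm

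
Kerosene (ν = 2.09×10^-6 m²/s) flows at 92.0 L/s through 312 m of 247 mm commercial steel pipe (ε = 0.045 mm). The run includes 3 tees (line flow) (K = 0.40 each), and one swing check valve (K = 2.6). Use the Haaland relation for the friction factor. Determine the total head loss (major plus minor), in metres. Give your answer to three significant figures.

V = 4Q/(πD²) = 1.920 m/s; V²/2g = 0.1879 m
Re = 2.27×10^5, ε/D = 1.82×10^-4 → f = 0.01647 (Haaland)
Major: h_f = f(L/D)·V²/2g = 0.01647·1263·0.1879 = 3.910 m
Minor: ΣK = 3.80; h_m = ΣK·V²/2g = 0.7140 m
Total H_L = 3.910 + 0.7140 = 4.624 m

H_L ≈ 4.62 m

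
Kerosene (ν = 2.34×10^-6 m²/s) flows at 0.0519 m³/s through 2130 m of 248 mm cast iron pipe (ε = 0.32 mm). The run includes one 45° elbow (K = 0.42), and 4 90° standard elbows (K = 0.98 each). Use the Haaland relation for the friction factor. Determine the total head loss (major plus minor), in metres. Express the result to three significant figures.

H_L ≈ 11.7 m

V = 4Q/(πD²) = 1.074 m/s; V²/2g = 0.05884 m
Re = 1.14×10^5, ε/D = 0.00129 → f = 0.02271 (Haaland)
Major: h_f = f(L/D)·V²/2g = 0.02271·8589·0.05884 = 11.48 m
Minor: ΣK = 4.34; h_m = ΣK·V²/2g = 0.2554 m
Total H_L = 11.48 + 0.2554 = 11.73 m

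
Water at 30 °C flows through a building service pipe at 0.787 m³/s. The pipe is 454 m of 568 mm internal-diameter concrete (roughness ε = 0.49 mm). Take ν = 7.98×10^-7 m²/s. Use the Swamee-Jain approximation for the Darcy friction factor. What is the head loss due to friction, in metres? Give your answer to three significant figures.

V = 4Q/(πD²) = 4·0.787/(π·0.568²) = 3.106 m/s
Re = VD/ν = 3.106·0.568/7.98×10^-7 = 2.21×10^6 → turbulent
ε/D = 0.49/568 = 8.63×10^-4
Swamee-Jain: f = 0.01916
h_f = f(L/D)V²/(2g) = 0.01916·(454/0.568)·3.106²/(2·9.81) = 7.531 m

h_f ≈ 7.53 m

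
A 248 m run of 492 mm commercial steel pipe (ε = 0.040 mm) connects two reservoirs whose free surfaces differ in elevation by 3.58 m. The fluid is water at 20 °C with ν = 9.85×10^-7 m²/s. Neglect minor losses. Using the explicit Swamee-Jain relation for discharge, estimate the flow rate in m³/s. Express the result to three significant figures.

Q ≈ 0.632 m³/s

Swamee-Jain (Type II): Q = -0.965·√(gD⁵h_f/L)·ln[ε/(3.7D) + √(3.17ν²L/(gD³h_f))]
√(gD⁵h_f/L) = √(9.81·0.492⁵·3.58/248) = 0.06389
ε/(3.7D) = 2.20×10^-5; √(3.17ν²L/(gD³h_f)) = 1.35×10^-5
Q = -0.965·0.06389·ln(3.548×10^-5) = 0.6318 m³/s
Check: V = 3.32 m/s, Re = 1.66×10^6, f = 0.01269, h_f = 3.60 m ≈ 3.58 m ✓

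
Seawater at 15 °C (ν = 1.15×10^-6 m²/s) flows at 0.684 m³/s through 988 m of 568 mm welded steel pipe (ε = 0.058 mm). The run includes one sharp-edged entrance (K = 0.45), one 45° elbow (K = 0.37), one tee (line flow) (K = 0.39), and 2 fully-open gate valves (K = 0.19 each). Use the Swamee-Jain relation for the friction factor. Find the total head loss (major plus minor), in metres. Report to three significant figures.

V = 4Q/(πD²) = 2.699 m/s; V²/2g = 0.3714 m
Re = 1.33×10^6, ε/D = 1.02×10^-4 → f = 0.01325 (Swamee-Jain)
Major: h_f = f(L/D)·V²/2g = 0.01325·1739·0.3714 = 8.557 m
Minor: ΣK = 1.59; h_m = ΣK·V²/2g = 0.5905 m
Total H_L = 8.557 + 0.5905 = 9.147 m

H_L ≈ 9.15 m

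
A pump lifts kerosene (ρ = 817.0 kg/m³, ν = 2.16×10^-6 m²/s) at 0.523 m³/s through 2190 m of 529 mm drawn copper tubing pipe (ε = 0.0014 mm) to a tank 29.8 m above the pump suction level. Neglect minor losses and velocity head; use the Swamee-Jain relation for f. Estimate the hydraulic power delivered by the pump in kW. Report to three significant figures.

V = 4Q/(πD²) = 2.380 m/s; Re = 5.83×10^5; ε/D = 2.65×10^-6; f = 0.01279
h_f = f(L/D)V²/2g = 15.28 m
Total head H = z + h_f = 29.8 + 15.28 = 45.08 m
P_hyd = ρgQH = 817.0·9.81·0.523·45.08 = 189.0 kW

P_hyd ≈ 189 kW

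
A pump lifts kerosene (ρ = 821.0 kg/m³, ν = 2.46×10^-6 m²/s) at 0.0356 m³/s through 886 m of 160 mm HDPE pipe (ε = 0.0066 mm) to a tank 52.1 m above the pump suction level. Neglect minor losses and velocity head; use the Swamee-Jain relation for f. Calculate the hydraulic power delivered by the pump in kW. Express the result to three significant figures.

V = 4Q/(πD²) = 1.771 m/s; Re = 1.15×10^5; ε/D = 4.12×10^-5; f = 0.01762
h_f = f(L/D)V²/2g = 15.59 m
Total head H = z + h_f = 52.1 + 15.59 = 67.69 m
P_hyd = ρgQH = 821.0·9.81·0.0356·67.69 = 19.41 kW

P_hyd ≈ 19.4 kW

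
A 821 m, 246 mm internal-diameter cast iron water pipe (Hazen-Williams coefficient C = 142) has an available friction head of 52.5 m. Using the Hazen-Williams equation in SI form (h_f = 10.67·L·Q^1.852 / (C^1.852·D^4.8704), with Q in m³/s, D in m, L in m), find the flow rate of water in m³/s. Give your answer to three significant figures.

Q ≈ 0.224 m³/s

Rearranging: Q = [h_f·C^1.852·D^4.8704 / (10.67·L)]^(1/1.852)
Q = [52.5·142^1.852·0.246^4.8704 / (10.67·821)]^0.540 = 0.2242 m³/s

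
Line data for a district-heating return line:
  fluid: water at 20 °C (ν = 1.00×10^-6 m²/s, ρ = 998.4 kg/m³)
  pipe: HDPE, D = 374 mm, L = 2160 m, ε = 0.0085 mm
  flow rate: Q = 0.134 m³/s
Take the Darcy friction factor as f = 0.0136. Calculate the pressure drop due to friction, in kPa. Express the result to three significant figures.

Δp ≈ 58.3 kPa

V = 4Q/(πD²) = 4·0.134/(π·0.374²) = 1.220 m/s
h_f = f(L/D)V²/(2g) = 0.01360·(2160/0.374)·1.220²/(2·9.81) = 5.956 m
Δp = ρg·h_f = 998.4·9.81·5.956 = 58.34 kPa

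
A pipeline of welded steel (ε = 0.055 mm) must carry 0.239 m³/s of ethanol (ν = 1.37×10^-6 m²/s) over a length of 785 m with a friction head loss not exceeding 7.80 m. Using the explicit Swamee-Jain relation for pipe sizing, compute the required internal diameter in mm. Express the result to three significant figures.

D ≈ 375 mm

Swamee-Jain (Type III): D = 0.66·[ε^1.25·(LQ²/(gh_f))^4.75 + ν·Q^9.4·(L/(gh_f))^5.2]^0.04
LQ²/(gh_f) = 0.5860; L/(gh_f) = 10.26
Term 1 = ε^1.25·(…)^4.75 = 3.74×10^-7; Term 2 = ν·Q^9.4·(…)^5.2 = 3.56×10^-7
D = 0.66·(3.74×10^-7 + 3.56×10^-7)^0.04 = 0.3750 m = 375 mm
Check: V = 2.16 m/s, Re = 5.92×10^5, f = 0.01474, h_f = 7.36 m ≈ 7.80 m ✓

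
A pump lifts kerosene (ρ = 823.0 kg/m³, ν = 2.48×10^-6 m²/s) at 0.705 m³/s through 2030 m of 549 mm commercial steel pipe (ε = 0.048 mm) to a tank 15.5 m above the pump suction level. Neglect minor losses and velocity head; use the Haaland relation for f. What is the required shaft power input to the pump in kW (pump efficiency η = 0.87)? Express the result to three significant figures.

V = 4Q/(πD²) = 2.978 m/s; Re = 6.59×10^5; ε/D = 8.74×10^-5; f = 0.01368
h_f = f(L/D)V²/2g = 22.87 m
Total head H = z + h_f = 15.5 + 22.87 = 38.37 m
P_hyd = ρgQH = 823.0·9.81·0.705·38.37 = 218.4 kW
P_shaft = P_hyd/η = 218.4/0.87 = 251.0 kW

P_shaft ≈ 251 kW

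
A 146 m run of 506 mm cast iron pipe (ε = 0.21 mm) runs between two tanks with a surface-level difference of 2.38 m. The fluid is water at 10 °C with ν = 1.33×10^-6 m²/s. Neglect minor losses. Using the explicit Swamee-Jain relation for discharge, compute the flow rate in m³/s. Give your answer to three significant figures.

Q ≈ 0.630 m³/s

Swamee-Jain (Type II): Q = -0.965·√(gD⁵h_f/L)·ln[ε/(3.7D) + √(3.17ν²L/(gD³h_f))]
√(gD⁵h_f/L) = √(9.81·0.506⁵·2.38/146) = 0.07283
ε/(3.7D) = 1.12×10^-4; √(3.17ν²L/(gD³h_f)) = 1.65×10^-5
Q = -0.965·0.07283·ln(1.286×10^-4) = 0.6296 m³/s
Check: V = 3.13 m/s, Re = 1.19×10^6, f = 0.01660, h_f = 2.39 m ≈ 2.38 m ✓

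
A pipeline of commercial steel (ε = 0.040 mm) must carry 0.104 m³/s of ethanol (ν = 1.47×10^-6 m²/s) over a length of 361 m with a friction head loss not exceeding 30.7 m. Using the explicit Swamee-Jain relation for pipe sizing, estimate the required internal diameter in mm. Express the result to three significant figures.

D ≈ 178 mm

Swamee-Jain (Type III): D = 0.66·[ε^1.25·(LQ²/(gh_f))^4.75 + ν·Q^9.4·(L/(gh_f))^5.2]^0.04
LQ²/(gh_f) = 0.01296; L/(gh_f) = 1.199
Term 1 = ε^1.25·(…)^4.75 = 3.45×10^-15; Term 2 = ν·Q^9.4·(…)^5.2 = 2.17×10^-15
D = 0.66·(3.45×10^-15 + 2.17×10^-15)^0.04 = 0.1776 m = 178 mm
Check: V = 4.20 m/s, Re = 5.07×10^5, f = 0.01572, h_f = 28.7 m ≈ 30.7 m ✓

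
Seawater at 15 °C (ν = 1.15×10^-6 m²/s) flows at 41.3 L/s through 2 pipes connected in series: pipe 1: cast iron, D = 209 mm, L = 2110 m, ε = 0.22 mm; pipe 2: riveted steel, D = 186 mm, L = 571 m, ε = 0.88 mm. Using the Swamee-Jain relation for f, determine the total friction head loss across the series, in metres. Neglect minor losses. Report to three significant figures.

Pipe 1: V = 1.204 m/s, Re = 2.19×10^5, ε/D = 0.00105, f = 0.02129, h_1 = f(L/D)V²/2g = 15.88 m
Pipe 2: V = 1.520 m/s, Re = 2.46×10^5, ε/D = 0.00473, f = 0.03042, h_2 = f(L/D)V²/2g = 11.00 m
Series → Q common, losses add: H = Σh = 26.87 m

H ≈ 26.9 m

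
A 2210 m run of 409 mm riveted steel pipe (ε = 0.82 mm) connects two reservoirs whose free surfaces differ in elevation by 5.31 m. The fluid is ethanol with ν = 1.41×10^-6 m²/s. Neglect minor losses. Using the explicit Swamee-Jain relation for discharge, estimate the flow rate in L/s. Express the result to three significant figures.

Swamee-Jain (Type II): Q = -0.965·√(gD⁵h_f/L)·ln[ε/(3.7D) + √(3.17ν²L/(gD³h_f))]
√(gD⁵h_f/L) = √(9.81·0.409⁵·5.31/2210) = 0.01642
ε/(3.7D) = 5.42×10^-4; √(3.17ν²L/(gD³h_f)) = 6.25×10^-5
Q = -0.965·0.01642·ln(6.044×10^-4) = 0.1175 m³/s
Check: V = 0.894 m/s, Re = 2.59×10^5, f = 0.02429, h_f = 5.35 m ≈ 5.31 m ✓

Q ≈ 117 L/s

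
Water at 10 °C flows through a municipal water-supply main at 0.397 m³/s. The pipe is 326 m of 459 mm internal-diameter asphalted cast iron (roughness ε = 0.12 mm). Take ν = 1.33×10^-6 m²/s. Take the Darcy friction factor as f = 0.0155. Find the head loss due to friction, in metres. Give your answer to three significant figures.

h_f ≈ 3.23 m

V = 4Q/(πD²) = 4·0.397/(π·0.459²) = 2.399 m/s
h_f = f(L/D)V²/(2g) = 0.01550·(326/0.459)·2.399²/(2·9.81) = 3.230 m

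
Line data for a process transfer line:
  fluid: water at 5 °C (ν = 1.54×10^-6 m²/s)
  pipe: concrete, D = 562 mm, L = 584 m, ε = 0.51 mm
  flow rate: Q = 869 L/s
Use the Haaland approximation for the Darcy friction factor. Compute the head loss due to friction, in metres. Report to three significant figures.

V = 4Q/(πD²) = 4·0.869/(π·0.562²) = 3.503 m/s
Re = VD/ν = 3.503·0.562/1.54×10^-6 = 1.28×10^6 → turbulent
ε/D = 0.51/562 = 9.07×10^-4
Haaland: f = 0.01944
h_f = f(L/D)V²/(2g) = 0.01944·(584/0.562)·3.503²/(2·9.81) = 12.64 m

h_f ≈ 12.6 m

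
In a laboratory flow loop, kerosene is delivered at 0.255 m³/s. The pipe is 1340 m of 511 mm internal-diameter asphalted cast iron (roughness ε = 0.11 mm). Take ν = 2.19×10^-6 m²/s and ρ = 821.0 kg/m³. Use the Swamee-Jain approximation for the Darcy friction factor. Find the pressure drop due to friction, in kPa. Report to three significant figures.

Δp ≈ 27.4 kPa

V = 4Q/(πD²) = 4·0.255/(π·0.511²) = 1.243 m/s
Re = VD/ν = 1.243·0.511/2.19×10^-6 = 2.90×10^5 → turbulent
ε/D = 0.11/511 = 2.15×10^-4
Swamee-Jain: f = 0.01649
h_f = f(L/D)V²/(2g) = 0.01649·(1340/0.511)·1.243²/(2·9.81) = 3.408 m
Δp = ρg·h_f = 821.0·9.81·3.408 = 27.44 kPa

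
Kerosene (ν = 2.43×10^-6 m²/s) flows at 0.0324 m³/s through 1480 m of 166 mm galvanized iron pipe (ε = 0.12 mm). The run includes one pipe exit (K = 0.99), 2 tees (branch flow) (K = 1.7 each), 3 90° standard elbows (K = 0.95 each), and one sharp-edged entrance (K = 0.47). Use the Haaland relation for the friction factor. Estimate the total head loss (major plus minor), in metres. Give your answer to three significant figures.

V = 4Q/(πD²) = 1.497 m/s; V²/2g = 0.1142 m
Re = 1.02×10^5, ε/D = 7.23×10^-4 → f = 0.02091 (Haaland)
Major: h_f = f(L/D)·V²/2g = 0.02091·8916·0.1142 = 21.29 m
Minor: ΣK = 7.71; h_m = ΣK·V²/2g = 0.8807 m
Total H_L = 21.29 + 0.8807 = 22.17 m

H_L ≈ 22.2 m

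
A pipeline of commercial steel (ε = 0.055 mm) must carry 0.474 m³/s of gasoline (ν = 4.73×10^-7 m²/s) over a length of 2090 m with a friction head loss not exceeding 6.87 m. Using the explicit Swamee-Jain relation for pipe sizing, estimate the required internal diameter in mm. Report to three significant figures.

Swamee-Jain (Type III): D = 0.66·[ε^1.25·(LQ²/(gh_f))^4.75 + ν·Q^9.4·(L/(gh_f))^5.2]^0.04
LQ²/(gh_f) = 6.968; L/(gh_f) = 31.01
Term 1 = ε^1.25·(…)^4.75 = 0.0479; Term 2 = ν·Q^9.4·(…)^5.2 = 0.0242
D = 0.66·(0.0479 + 0.0242)^0.04 = 0.5941 m = 594 mm
Check: V = 1.71 m/s, Re = 2.15×10^6, f = 0.01270, h_f = 6.66 m ≈ 6.87 m ✓

D ≈ 594 mm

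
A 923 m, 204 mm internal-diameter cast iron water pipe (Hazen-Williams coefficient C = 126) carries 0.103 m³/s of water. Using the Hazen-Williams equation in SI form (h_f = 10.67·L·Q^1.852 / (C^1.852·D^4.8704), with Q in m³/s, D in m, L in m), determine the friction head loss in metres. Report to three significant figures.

h_f ≈ 43.4 m

h_f = 10.67·923·0.103^1.852 / (126^1.852·0.204^4.8704) = 43.41 m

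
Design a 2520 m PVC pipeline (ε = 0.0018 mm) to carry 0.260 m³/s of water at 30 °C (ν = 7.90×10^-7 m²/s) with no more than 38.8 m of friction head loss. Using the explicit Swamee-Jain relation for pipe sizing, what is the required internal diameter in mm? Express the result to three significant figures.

D ≈ 336 mm

Swamee-Jain (Type III): D = 0.66·[ε^1.25·(LQ²/(gh_f))^4.75 + ν·Q^9.4·(L/(gh_f))^5.2]^0.04
LQ²/(gh_f) = 0.4476; L/(gh_f) = 6.621
Term 1 = ε^1.25·(…)^4.75 = 1.45×10^-9; Term 2 = ν·Q^9.4·(…)^5.2 = 4.65×10^-8
D = 0.66·(1.45×10^-9 + 4.65×10^-8)^0.04 = 0.3363 m = 336 mm
Check: V = 2.93 m/s, Re = 1.25×10^6, f = 0.01134, h_f = 37.1 m ≈ 38.8 m ✓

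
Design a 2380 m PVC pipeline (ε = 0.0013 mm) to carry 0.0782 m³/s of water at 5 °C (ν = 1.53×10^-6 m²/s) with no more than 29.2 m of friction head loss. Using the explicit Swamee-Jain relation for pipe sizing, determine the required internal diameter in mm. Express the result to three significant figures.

D ≈ 230 mm

Swamee-Jain (Type III): D = 0.66·[ε^1.25·(LQ²/(gh_f))^4.75 + ν·Q^9.4·(L/(gh_f))^5.2]^0.04
LQ²/(gh_f) = 0.05081; L/(gh_f) = 8.309
Term 1 = ε^1.25·(…)^4.75 = 3.13×10^-14; Term 2 = ν·Q^9.4·(…)^5.2 = 3.65×10^-12
D = 0.66·(3.13×10^-14 + 3.65×10^-12)^0.04 = 0.2302 m = 230 mm
Check: V = 1.88 m/s, Re = 2.83×10^5, f = 0.01460, h_f = 27.1 m ≈ 29.2 m ✓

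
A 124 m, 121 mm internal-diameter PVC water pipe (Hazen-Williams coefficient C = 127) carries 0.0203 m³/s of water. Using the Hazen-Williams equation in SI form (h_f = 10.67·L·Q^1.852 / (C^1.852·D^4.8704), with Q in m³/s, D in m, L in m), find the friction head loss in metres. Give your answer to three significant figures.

h_f = 10.67·124·0.0203^1.852 / (127^1.852·0.121^4.8704) = 3.614 m

h_f ≈ 3.61 m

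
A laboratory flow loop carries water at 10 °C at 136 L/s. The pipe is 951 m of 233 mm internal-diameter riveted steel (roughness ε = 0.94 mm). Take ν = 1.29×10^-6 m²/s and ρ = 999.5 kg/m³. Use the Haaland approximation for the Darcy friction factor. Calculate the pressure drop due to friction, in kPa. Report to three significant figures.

Δp ≈ 596 kPa

V = 4Q/(πD²) = 4·0.136/(π·0.233²) = 3.190 m/s
Re = VD/ν = 3.190·0.233/1.29×10^-6 = 5.76×10^5 → turbulent
ε/D = 0.94/233 = 0.00403
Haaland: f = 0.02872
h_f = f(L/D)V²/(2g) = 0.02872·(951/0.233)·3.190²/(2·9.81) = 60.78 m
Δp = ρg·h_f = 999.5·9.81·60.78 = 595.9 kPa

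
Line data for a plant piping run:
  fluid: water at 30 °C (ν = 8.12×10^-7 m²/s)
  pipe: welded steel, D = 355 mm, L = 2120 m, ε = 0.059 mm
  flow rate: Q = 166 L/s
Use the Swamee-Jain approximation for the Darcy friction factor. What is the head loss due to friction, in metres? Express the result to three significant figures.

V = 4Q/(πD²) = 4·0.166/(π·0.355²) = 1.677 m/s
Re = VD/ν = 1.677·0.355/8.12×10^-7 = 7.33×10^5 → turbulent
ε/D = 0.059/355 = 1.66×10^-4
Swamee-Jain: f = 0.01470
h_f = f(L/D)V²/(2g) = 0.01470·(2120/0.355)·1.677²/(2·9.81) = 12.58 m

h_f ≈ 12.6 m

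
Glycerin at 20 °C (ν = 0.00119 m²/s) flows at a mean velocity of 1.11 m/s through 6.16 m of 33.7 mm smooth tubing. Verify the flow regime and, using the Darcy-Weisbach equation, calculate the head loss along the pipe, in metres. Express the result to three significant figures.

Re = VD/ν = 1.11·0.03370/0.00119 = 31.4 → laminar (Re < 2300)
f = 64/Re = 2.036
h_f = f(L/D)V²/(2g) = 2.036·(6.16/0.03370)·1.11²/(2·9.81) = 23.37 m

h_f ≈ 23.4 m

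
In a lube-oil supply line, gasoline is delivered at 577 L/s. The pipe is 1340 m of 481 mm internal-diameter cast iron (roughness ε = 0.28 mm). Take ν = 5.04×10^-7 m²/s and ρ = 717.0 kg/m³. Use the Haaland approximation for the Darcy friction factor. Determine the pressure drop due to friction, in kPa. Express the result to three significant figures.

Δp ≈ 176 kPa

V = 4Q/(πD²) = 4·0.577/(π·0.481²) = 3.175 m/s
Re = VD/ν = 3.175·0.481/5.04×10^-7 = 3.03×10^6 → turbulent
ε/D = 0.28/481 = 5.82×10^-4
Haaland: f = 0.01745
h_f = f(L/D)V²/(2g) = 0.01745·(1340/0.481)·3.175²/(2·9.81) = 24.99 m
Δp = ρg·h_f = 717.0·9.81·24.99 = 175.7 kPa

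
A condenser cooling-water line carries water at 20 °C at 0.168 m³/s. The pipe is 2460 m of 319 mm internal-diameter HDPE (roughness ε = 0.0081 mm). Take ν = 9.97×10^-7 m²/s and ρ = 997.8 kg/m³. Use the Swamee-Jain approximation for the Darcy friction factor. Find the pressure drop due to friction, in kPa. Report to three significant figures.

V = 4Q/(πD²) = 4·0.168/(π·0.319²) = 2.102 m/s
Re = VD/ν = 2.102·0.319/9.97×10^-7 = 6.73×10^5 → turbulent
ε/D = 0.0081/319 = 2.54×10^-5
Swamee-Jain: f = 0.01289
h_f = f(L/D)V²/(2g) = 0.01289·(2460/0.319)·2.102²/(2·9.81) = 22.39 m
Δp = ρg·h_f = 997.8·9.81·22.39 = 219.2 kPa

Δp ≈ 219 kPa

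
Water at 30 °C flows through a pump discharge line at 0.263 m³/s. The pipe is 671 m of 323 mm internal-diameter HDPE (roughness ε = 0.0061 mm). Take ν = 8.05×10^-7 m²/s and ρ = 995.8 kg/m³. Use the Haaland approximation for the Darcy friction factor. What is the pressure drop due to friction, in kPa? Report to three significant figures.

V = 4Q/(πD²) = 4·0.263/(π·0.323²) = 3.210 m/s
Re = VD/ν = 3.210·0.323/8.05×10^-7 = 1.29×10^6 → turbulent
ε/D = 0.0061/323 = 1.89×10^-5
Haaland: f = 0.01153
h_f = f(L/D)V²/(2g) = 0.01153·(671/0.323)·3.210²/(2·9.81) = 12.57 m
Δp = ρg·h_f = 995.8·9.81·12.57 = 122.8 kPa

Δp ≈ 123 kPa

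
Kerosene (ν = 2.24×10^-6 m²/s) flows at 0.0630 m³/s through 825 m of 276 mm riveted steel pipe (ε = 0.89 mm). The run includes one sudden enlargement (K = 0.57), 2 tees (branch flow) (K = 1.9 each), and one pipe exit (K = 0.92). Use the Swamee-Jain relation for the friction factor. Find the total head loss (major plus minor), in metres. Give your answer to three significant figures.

H_L ≈ 5.01 m

V = 4Q/(πD²) = 1.053 m/s; V²/2g = 0.05652 m
Re = 1.30×10^5, ε/D = 0.00322 → f = 0.02790 (Swamee-Jain)
Major: h_f = f(L/D)·V²/2g = 0.02790·2989·0.05652 = 4.713 m
Minor: ΣK = 5.29; h_m = ΣK·V²/2g = 0.2990 m
Total H_L = 4.713 + 0.2990 = 5.012 m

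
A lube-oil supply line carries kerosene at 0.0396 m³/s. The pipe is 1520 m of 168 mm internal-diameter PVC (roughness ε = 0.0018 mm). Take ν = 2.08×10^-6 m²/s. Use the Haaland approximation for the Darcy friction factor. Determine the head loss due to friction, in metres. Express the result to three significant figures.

V = 4Q/(πD²) = 4·0.0396/(π·0.168²) = 1.786 m/s
Re = VD/ν = 1.786·0.168/2.08×10^-6 = 1.44×10^5 → turbulent
ε/D = 0.0018/168 = 1.07×10^-5
Haaland: f = 0.01658
h_f = f(L/D)V²/(2g) = 0.01658·(1520/0.168)·1.786²/(2·9.81) = 24.41 m

h_f ≈ 24.4 m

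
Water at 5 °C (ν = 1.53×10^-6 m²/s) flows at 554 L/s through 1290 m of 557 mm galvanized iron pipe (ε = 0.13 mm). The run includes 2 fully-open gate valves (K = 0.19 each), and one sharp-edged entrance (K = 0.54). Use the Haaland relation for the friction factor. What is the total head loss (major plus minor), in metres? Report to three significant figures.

V = 4Q/(πD²) = 2.274 m/s; V²/2g = 0.2635 m
Re = 8.28×10^5, ε/D = 2.33×10^-4 → f = 0.01510 (Haaland)
Major: h_f = f(L/D)·V²/2g = 0.01510·2316·0.2635 = 9.212 m
Minor: ΣK = 0.920; h_m = ΣK·V²/2g = 0.2424 m
Total H_L = 9.212 + 0.2424 = 9.455 m

H_L ≈ 9.45 m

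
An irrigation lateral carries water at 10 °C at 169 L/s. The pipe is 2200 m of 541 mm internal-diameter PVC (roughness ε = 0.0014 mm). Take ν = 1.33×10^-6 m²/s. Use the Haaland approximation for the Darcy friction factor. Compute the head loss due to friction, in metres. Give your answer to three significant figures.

h_f ≈ 1.61 m

V = 4Q/(πD²) = 4·0.169/(π·0.541²) = 0.7352 m/s
Re = VD/ν = 0.7352·0.541/1.33×10^-6 = 2.99×10^5 → turbulent
ε/D = 0.0014/541 = 2.59×10^-6
Haaland: f = 0.01437
h_f = f(L/D)V²/(2g) = 0.01437·(2200/0.541)·0.7352²/(2·9.81) = 1.610 m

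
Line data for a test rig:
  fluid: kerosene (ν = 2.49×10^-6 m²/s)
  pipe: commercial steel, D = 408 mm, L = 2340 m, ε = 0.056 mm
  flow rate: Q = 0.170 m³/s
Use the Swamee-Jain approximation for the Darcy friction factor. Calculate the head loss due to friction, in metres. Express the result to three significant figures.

h_f ≈ 8.17 m

V = 4Q/(πD²) = 4·0.170/(π·0.408²) = 1.300 m/s
Re = VD/ν = 1.300·0.408/2.49×10^-6 = 2.13×10^5 → turbulent
ε/D = 0.056/408 = 1.37×10^-4
Swamee-Jain: f = 0.01653
h_f = f(L/D)V²/(2g) = 0.01653·(2340/0.408)·1.300²/(2·9.81) = 8.168 m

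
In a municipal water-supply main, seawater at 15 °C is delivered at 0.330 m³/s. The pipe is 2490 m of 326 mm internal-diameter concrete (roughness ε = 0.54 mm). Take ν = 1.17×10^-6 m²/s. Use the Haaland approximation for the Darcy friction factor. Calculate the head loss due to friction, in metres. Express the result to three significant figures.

h_f ≈ 137 m

V = 4Q/(πD²) = 4·0.330/(π·0.326²) = 3.954 m/s
Re = VD/ν = 3.954·0.326/1.17×10^-6 = 1.10×10^6 → turbulent
ε/D = 0.54/326 = 0.00166
Haaland: f = 0.02250
h_f = f(L/D)V²/(2g) = 0.02250·(2490/0.326)·3.954²/(2·9.81) = 136.9 m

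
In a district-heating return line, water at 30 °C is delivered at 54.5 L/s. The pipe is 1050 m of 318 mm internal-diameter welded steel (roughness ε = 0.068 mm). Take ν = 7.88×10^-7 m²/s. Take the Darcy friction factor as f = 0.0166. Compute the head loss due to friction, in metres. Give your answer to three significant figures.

h_f ≈ 1.32 m

V = 4Q/(πD²) = 4·0.0545/(π·0.318²) = 0.6862 m/s
h_f = f(L/D)V²/(2g) = 0.01660·(1050/0.318)·0.6862²/(2·9.81) = 1.315 m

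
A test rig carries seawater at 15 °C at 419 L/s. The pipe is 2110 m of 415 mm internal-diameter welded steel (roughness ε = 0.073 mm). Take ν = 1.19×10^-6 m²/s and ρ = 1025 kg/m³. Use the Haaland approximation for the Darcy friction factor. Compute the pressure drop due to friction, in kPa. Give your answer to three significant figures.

Δp ≈ 357 kPa

V = 4Q/(πD²) = 4·0.419/(π·0.415²) = 3.098 m/s
Re = VD/ν = 3.098·0.415/1.19×10^-6 = 1.08×10^6 → turbulent
ε/D = 0.073/415 = 1.76×10^-4
Haaland: f = 0.01426
h_f = f(L/D)V²/(2g) = 0.01426·(2110/0.415)·3.098²/(2·9.81) = 35.46 m
Δp = ρg·h_f = 1025·9.81·35.46 = 356.6 kPa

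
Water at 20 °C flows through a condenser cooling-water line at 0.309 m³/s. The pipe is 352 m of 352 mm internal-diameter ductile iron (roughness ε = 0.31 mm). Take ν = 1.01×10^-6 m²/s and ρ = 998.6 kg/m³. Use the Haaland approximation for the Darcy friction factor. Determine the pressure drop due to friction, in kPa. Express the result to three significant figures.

Δp ≈ 97.4 kPa

V = 4Q/(πD²) = 4·0.309/(π·0.352²) = 3.175 m/s
Re = VD/ν = 3.175·0.352/1.01×10^-6 = 1.11×10^6 → turbulent
ε/D = 0.31/352 = 8.81×10^-4
Haaland: f = 0.01934
h_f = f(L/D)V²/(2g) = 0.01934·(352/0.352)·3.175²/(2·9.81) = 9.941 m
Δp = ρg·h_f = 998.6·9.81·9.941 = 97.38 kPa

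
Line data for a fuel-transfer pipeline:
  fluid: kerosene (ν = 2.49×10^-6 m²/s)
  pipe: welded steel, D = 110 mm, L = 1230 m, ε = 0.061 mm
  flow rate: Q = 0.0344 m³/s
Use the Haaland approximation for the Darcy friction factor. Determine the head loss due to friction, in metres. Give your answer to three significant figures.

h_f ≈ 144 m

V = 4Q/(πD²) = 4·0.0344/(π·0.110²) = 3.620 m/s
Re = VD/ν = 3.620·0.110/2.49×10^-6 = 1.60×10^5 → turbulent
ε/D = 0.061/110 = 5.55×10^-4
Haaland: f = 0.01929
h_f = f(L/D)V²/(2g) = 0.01929·(1230/0.110)·3.620²/(2·9.81) = 144.1 m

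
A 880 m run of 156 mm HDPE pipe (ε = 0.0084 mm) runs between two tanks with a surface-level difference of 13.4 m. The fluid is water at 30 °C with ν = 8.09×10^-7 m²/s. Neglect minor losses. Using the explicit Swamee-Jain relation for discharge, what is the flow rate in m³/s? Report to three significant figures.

Swamee-Jain (Type II): Q = -0.965·√(gD⁵h_f/L)·ln[ε/(3.7D) + √(3.17ν²L/(gD³h_f))]
√(gD⁵h_f/L) = √(9.81·0.156⁵·13.4/880) = 0.003715
ε/(3.7D) = 1.46×10^-5; √(3.17ν²L/(gD³h_f)) = 6.05×10^-5
Q = -0.965·0.003715·ln(7.504×10^-5) = 0.03405 m³/s
Check: V = 1.78 m/s, Re = 3.44×10^5, f = 0.01467, h_f = 13.4 m ≈ 13.4 m ✓

Q ≈ 0.0340 m³/s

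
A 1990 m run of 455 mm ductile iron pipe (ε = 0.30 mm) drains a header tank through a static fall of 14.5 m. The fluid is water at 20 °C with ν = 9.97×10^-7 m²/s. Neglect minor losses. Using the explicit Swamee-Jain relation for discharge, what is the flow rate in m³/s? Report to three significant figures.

Q ≈ 0.307 m³/s

Swamee-Jain (Type II): Q = -0.965·√(gD⁵h_f/L)·ln[ε/(3.7D) + √(3.17ν²L/(gD³h_f))]
√(gD⁵h_f/L) = √(9.81·0.455⁵·14.5/1990) = 0.03734
ε/(3.7D) = 1.78×10^-4; √(3.17ν²L/(gD³h_f)) = 2.16×10^-5
Q = -0.965·0.03734·ln(1.998×10^-4) = 0.3069 m³/s
Check: V = 1.89 m/s, Re = 8.61×10^5, f = 0.01836, h_f = 14.6 m ≈ 14.5 m ✓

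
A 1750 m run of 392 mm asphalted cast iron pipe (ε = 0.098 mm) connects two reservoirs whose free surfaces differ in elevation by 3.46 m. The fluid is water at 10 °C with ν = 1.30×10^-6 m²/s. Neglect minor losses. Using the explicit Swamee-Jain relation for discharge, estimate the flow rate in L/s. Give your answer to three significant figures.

Swamee-Jain (Type II): Q = -0.965·√(gD⁵h_f/L)·ln[ε/(3.7D) + √(3.17ν²L/(gD³h_f))]
√(gD⁵h_f/L) = √(9.81·0.392⁵·3.46/1750) = 0.01340
ε/(3.7D) = 6.76×10^-5; √(3.17ν²L/(gD³h_f)) = 6.77×10^-5
Q = -0.965·0.01340·ln(1.353×10^-4) = 0.1152 m³/s
Check: V = 0.954 m/s, Re = 2.88×10^5, f = 0.01677, h_f = 3.48 m ≈ 3.46 m ✓

Q ≈ 115 L/s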